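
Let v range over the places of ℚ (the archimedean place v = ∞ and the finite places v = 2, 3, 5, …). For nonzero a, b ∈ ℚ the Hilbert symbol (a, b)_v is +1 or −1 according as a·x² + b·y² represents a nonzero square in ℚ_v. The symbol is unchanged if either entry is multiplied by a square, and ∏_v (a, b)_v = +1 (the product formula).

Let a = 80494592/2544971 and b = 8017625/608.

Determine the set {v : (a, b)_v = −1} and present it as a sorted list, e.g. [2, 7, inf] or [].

[5, 7]

Mod squares: a ≡ 187, b ≡ 248710. Check v ∈ {∞, 2, 5, 7, 11, 13, 17, 19, 37}.
v=5: a=5^0·(≡2), b=5^3·(≡2) mod 5; (2|5)=-1, (2|5)=-1; (−1)^{0·3·2}·(-1)^3·(-1)^0 = -1.
v=11: a=11^-1·(≡10), b=11^1·(≡5) mod 11; (10|11)=-1, (5|11)=+1; (−1)^{-1·1·5}·(-1)^1·(+1)^-1 = +1.
v=37: a=37^-2·(≡35), b=37^0·(≡36) mod 37; (35|37)=-1, (36|37)=+1; (−1)^{-2·0·18}·(-1)^0·(+1)^-2 = +1.
v=2: v_2(a)=14, v_2(b)=-5; units ≡ 3, 3 (mod 8); ε·ε+αω+βω = 1·1+14·1+-5·1 ≡ 0  ⇒  (a,b)_2 = +1.
v=∞: 187 > 0 and 248710 > 0  ⇒  (a,b)_∞ = +1.
v=19: a=19^0·(≡16), b=19^-1·(≡15) mod 19; (16|19)=+1, (15|19)=-1; (−1)^{0·-1·9}·(+1)^-1·(-1)^0 = +1.
v=13: a=13^-2·(≡7), b=13^0·(≡7) mod 13; (7|13)=-1, (7|13)=-1; (−1)^{-2·0·6}·(-1)^0·(-1)^-2 = +1.
v=17: a=17^3·(≡10), b=17^1·(≡10) mod 17; (10|17)=-1, (10|17)=-1; (−1)^{3·1·8}·(-1)^1·(-1)^3 = +1.
v=7: a=7^0·(≡5), b=7^3·(≡5) mod 7; (5|7)=-1, (5|7)=-1; (−1)^{0·3·3}·(-1)^3·(-1)^0 = -1.
Ram(187, 248710) = {5, 7}; no ℚ_5-point on the conic.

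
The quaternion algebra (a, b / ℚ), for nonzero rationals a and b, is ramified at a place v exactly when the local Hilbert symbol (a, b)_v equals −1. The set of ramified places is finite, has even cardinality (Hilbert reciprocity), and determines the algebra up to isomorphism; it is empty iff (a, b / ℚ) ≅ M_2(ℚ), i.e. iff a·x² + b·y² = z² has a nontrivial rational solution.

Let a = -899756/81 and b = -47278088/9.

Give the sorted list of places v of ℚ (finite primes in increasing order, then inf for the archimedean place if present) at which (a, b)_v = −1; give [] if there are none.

(a, b) ≡ (-11, -2) mod (ℚ^×)²; places V = {2, 3, 11, 13, 17, ∞}.
(a,b)_3: α=-4, u≡1; β=-2, v≡1 (mod 3); (1|3)=+1, (1|3)=+1; sign (−1)^0·+1^-2·+1^-4 = +1.
(a,b)_17: α=0, u≡12; β=2, v≡15 (mod 17); (12|17)=-1, (15|17)=+1; sign (−1)^0·-1^2·+1^0 = +1.
(a,b)_∞: sgn(-11)=−, sgn(-2)=−, so -1.
(a,b)_13: α=2, u≡2; β=2, v≡11 (mod 13); (2|13)=-1, (11|13)=-1; sign (−1)^0·-1^2·-1^2 = +1.
(a,b)_11: α=3, u≡7; β=2, v≡4 (mod 11); (7|11)=-1, (4|11)=+1; sign (−1)^0·-1^2·+1^3 = +1.
(a,b)_2: α=2, β=3; u≡5, v≡7 (mod 8); ε(u)ε(v)=0·1, αω(v)=2·0, βω(u)=3·1; sum ≡ 1  ⇒  -1.
|Ram(-11, -2)| = 2, even; anisotropic at {2, ∞}.

[2, inf]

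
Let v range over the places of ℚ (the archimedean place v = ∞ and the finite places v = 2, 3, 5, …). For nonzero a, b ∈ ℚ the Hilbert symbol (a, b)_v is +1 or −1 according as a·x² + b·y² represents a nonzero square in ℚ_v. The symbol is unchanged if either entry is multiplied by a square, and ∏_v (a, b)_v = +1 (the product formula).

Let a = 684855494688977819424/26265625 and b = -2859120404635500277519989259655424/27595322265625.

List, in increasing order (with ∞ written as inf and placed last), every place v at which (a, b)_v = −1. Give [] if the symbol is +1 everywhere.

[]

(a, b) ≡ (1426, -17081) mod (ℚ^×)²; places V = {2, 3, 5, 7, 19, 23, 29, 31, 41, ∞}.
(a,b)_5: α=-6, u≡4; β=-10, v≡1 (mod 5); (4|5)=+1, (1|5)=+1; sign (−1)^0·+1^-10·+1^-6 = +1.
(a,b)_7: α=4, u≡6; β=4, v≡6 (mod 7); (6|7)=-1, (6|7)=-1; sign (−1)^0·-1^4·-1^4 = +1.
(a,b)_∞: sgn(1426)=+, sgn(-17081)=−, so +1.
(a,b)_31: α=3, u≡30; β=5, v≡9 (mod 31); (30|31)=-1, (9|31)=+1; sign (−1)^1·-1^5·+1^3 = +1.
(a,b)_29: α=2, u≡24; β=3, v≡28 (mod 29); (24|29)=+1, (28|29)=+1; sign (−1)^0·+1^3·+1^2 = +1.
(a,b)_3: α=4, u≡1; β=8, v≡1 (mod 3); (1|3)=+1, (1|3)=+1; sign (−1)^0·+1^8·+1^4 = +1.
(a,b)_41: α=-2, u≡8; β=-4, v≡10 (mod 41); (8|41)=+1, (10|41)=+1; sign (−1)^0·+1^-4·+1^-2 = +1.
(a,b)_2: α=5, β=8; u≡1, v≡7 (mod 8); ε(u)ε(v)=0·1, αω(v)=5·0, βω(u)=8·0; sum ≡ 0  ⇒  +1.
(a,b)_19: α=2, u≡9; β=3, v≡10 (mod 19); (9|19)=+1, (10|19)=-1; sign (−1)^0·+1^3·-1^2 = +1.
(a,b)_23: α=3, u≡8; β=6, v≡3 (mod 23); (8|23)=+1, (3|23)=+1; sign (−1)^0·+1^6·+1^3 = +1.
Ram(a, b) = ∅: the form 1426·x² + -17081·y² − z² is isotropic over every ℚ_v, so by Hasse–Minkowski it is isotropic over ℚ.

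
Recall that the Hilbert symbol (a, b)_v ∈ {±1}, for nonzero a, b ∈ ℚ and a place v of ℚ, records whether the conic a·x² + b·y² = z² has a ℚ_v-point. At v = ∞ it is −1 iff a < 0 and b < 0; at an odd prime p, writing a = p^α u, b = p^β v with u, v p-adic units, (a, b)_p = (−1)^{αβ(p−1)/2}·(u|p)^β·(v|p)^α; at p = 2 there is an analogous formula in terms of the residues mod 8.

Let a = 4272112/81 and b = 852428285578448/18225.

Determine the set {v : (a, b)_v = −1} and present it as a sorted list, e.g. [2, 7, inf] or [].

Mod squares: a ≡ 267007, b ≡ 437. Check v ∈ {∞, 2, 3, 5, 13, 17, 19, 23, 47}.
v=47: a=47^1·(≡11), b=47^2·(≡9) mod 47; (11|47)=-1, (9|47)=+1; (−1)^{1·2·23}·(-1)^2·(+1)^1 = +1.
v=17: a=17^0·(≡14), b=17^2·(≡11) mod 17; (14|17)=-1, (11|17)=-1; (−1)^{0·2·8}·(-1)^2·(-1)^0 = +1.
v=13: a=13^1·(≡12), b=13^0·(≡6) mod 13; (12|13)=+1, (6|13)=-1; (−1)^{1·0·6}·(+1)^0·(-1)^1 = -1.
v=23: a=23^1·(≡15), b=23^3·(≡21) mod 23; (15|23)=-1, (21|23)=-1; (−1)^{1·3·11}·(-1)^3·(-1)^1 = -1.
v=3: a=3^-4·(≡1), b=3^-6·(≡2) mod 3; (1|3)=+1, (2|3)=-1; (−1)^{-4·-6·1}·(+1)^-6·(-1)^-4 = +1.
v=19: a=19^1·(≡8), b=19^3·(≡9) mod 19; (8|19)=-1, (9|19)=+1; (−1)^{1·3·9}·(-1)^3·(+1)^1 = +1.
v=∞: 267007 > 0 and 437 > 0  ⇒  (a,b)_∞ = +1.
v=2: v_2(a)=4, v_2(b)=4; units ≡ 7, 5 (mod 8); ε·ε+αω+βω = 1·0+4·1+4·0 ≡ 0  ⇒  (a,b)_2 = +1.
v=5: a=5^0·(≡2), b=5^-2·(≡2) mod 5; (2|5)=-1, (2|5)=-1; (−1)^{0·-2·2}·(-1)^-2·(-1)^0 = +1.
(267007, 437 / ℚ) ramifies at {13, 23}: a division algebra.

[13, 23]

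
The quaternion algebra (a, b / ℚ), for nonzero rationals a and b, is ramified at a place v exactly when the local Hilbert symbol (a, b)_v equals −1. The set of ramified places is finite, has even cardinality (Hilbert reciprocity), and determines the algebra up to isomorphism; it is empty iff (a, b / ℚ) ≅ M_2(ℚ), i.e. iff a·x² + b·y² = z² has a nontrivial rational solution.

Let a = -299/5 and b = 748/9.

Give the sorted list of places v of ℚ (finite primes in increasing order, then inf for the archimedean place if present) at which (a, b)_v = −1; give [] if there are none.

(a, b) ≡ (-1495, 187) mod (ℚ^×)²; places V = {2, 3, 5, 11, 13, 17, 23, ∞}.
(a,b)_23: α=1, u≡2; β=0, v≡9 (mod 23); (2|23)=+1, (9|23)=+1; sign (−1)^0·+1^0·+1^1 = +1.
(a,b)_11: α=0, u≡4; β=1, v≡10 (mod 11); (4|11)=+1, (10|11)=-1; sign (−1)^0·+1^1·-1^0 = +1.
(a,b)_∞: sgn(-1495)=−, sgn(187)=+, so +1.
(a,b)_3: α=0, u≡2; β=-2, v≡1 (mod 3); (2|3)=-1, (1|3)=+1; sign (−1)^0·-1^-2·+1^0 = +1.
(a,b)_13: α=1, u≡11; β=0, v≡8 (mod 13); (11|13)=-1, (8|13)=-1; sign (−1)^0·-1^0·-1^1 = -1.
(a,b)_2: α=0, β=2; u≡1, v≡3 (mod 8); ε(u)ε(v)=0·1, αω(v)=0·1, βω(u)=2·0; sum ≡ 0  ⇒  +1.
(a,b)_5: α=-1, u≡1; β=0, v≡2 (mod 5); (1|5)=+1, (2|5)=-1; sign (−1)^0·+1^0·-1^-1 = -1.
(a,b)_17: α=0, u≡15; β=1, v≡3 (mod 17); (15|17)=+1, (3|17)=-1; sign (−1)^0·+1^1·-1^0 = +1.
(-1495, 187 / ℚ) ramifies at {5, 13}: a division algebra.

[5, 13]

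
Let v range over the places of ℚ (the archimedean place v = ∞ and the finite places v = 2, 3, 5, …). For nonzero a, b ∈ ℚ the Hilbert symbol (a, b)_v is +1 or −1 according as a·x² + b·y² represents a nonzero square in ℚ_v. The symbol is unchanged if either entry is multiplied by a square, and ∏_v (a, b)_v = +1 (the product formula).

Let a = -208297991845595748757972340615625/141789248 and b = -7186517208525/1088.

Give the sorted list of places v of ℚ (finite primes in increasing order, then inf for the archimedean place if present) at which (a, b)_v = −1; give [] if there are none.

[2, 5, 37, inf]

(a, b) ≡ (-405705, -2607477) mod (ℚ^×)²; places V = {2, 3, 5, 13, 17, 19, 29, 37, 41, 43, ∞}.
(a,b)_43: α=3, u≡10; β=1, v≡33 (mod 43); (10|43)=+1, (33|43)=-1; sign (−1)^1·+1^1·-1^3 = +1.
(a,b)_3: α=3, u≡2; β=1, v≡1 (mod 3); (2|3)=-1, (1|3)=+1; sign (−1)^1·-1^1·+1^3 = +1.
(a,b)_37: α=9, u≡6; β=4, v≡35 (mod 37); (6|37)=-1, (35|37)=-1; sign (−1)^0·-1^4·-1^9 = -1.
(a,b)_13: α=2, u≡12; β=0, v≡11 (mod 13); (12|13)=+1, (11|13)=-1; sign (−1)^0·+1^0·-1^2 = +1.
(a,b)_41: α=2, u≡37; β=1, v≡28 (mod 41); (37|41)=+1, (28|41)=-1; sign (−1)^0·+1^1·-1^2 = +1.
(a,b)_5: α=5, u≡1; β=2, v≡3 (mod 5); (1|5)=+1, (3|5)=-1; sign (−1)^0·+1^2·-1^5 = -1.
(a,b)_17: α=-1, u≡6; β=-1, v≡12 (mod 17); (6|17)=-1, (12|17)=-1; sign (−1)^0·-1^-1·-1^-1 = +1.
(a,b)_19: α=-4, u≡13; β=0, v≡11 (mod 19); (13|19)=-1, (11|19)=+1; sign (−1)^0·-1^0·+1^-4 = +1.
(a,b)_∞: sgn(-405705)=−, sgn(-2607477)=−, so -1.
(a,b)_29: α=2, u≡20; β=1, v≡7 (mod 29); (20|29)=+1, (7|29)=+1; sign (−1)^0·+1^1·+1^2 = +1.
(a,b)_2: α=-6, β=-6; u≡7, v≡3 (mod 8); ε(u)ε(v)=1·1, αω(v)=-6·1, βω(u)=-6·0; sum ≡ 1  ⇒  -1.
(-405705, -2607477 / ℚ) ramifies at {2, 5, 37, ∞}: a division algebra.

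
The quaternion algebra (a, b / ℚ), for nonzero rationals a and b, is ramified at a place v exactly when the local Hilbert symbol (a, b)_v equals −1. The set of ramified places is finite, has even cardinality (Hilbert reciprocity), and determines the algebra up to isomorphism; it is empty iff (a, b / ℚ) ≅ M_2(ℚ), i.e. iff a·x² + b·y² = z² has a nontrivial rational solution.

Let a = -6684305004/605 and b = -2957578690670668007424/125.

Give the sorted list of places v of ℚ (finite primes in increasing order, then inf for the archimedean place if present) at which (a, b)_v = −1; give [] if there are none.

(a, b) ≡ (-122655, -3770) mod (ℚ^×)²; places V = {2, 3, 5, 11, 13, 17, 29, 37, ∞}.
(a,b)_29: α=2, u≡18; β=5, v≡11 (mod 29); (18|29)=-1, (11|29)=-1; sign (−1)^0·-1^5·-1^2 = -1.
(a,b)_11: α=-2, u≡6; β=0, v≡9 (mod 11); (6|11)=-1, (9|11)=+1; sign (−1)^0·-1^0·+1^-2 = +1.
(a,b)_3: α=5, u≡2; β=4, v≡1 (mod 3); (2|3)=-1, (1|3)=+1; sign (−1)^0·-1^4·+1^5 = +1.
(a,b)_5: α=-1, u≡1; β=-3, v≡1 (mod 5); (1|5)=+1, (1|5)=+1; sign (−1)^0·+1^-3·+1^-1 = +1.
(a,b)_37: α=1, u≡35; β=2, v≡1 (mod 37); (35|37)=-1, (1|37)=+1; sign (−1)^0·-1^2·+1^1 = +1.
(a,b)_∞: sgn(-122655)=−, sgn(-3770)=−, so -1.
(a,b)_2: α=2, β=11; u≡1, v≡3 (mod 8); ε(u)ε(v)=0·1, αω(v)=2·1, βω(u)=11·0; sum ≡ 0  ⇒  +1.
(a,b)_13: α=1, u≡10; β=3, v≡9 (mod 13); (10|13)=+1, (9|13)=+1; sign (−1)^0·+1^3·+1^1 = +1.
(a,b)_17: α=1, u≡5; β=2, v≡15 (mod 17); (5|17)=-1, (15|17)=+1; sign (−1)^0·-1^2·+1^1 = +1.
(-122655, -3770 / ℚ) ramifies at {29, ∞}: a division algebra.

[29, inf]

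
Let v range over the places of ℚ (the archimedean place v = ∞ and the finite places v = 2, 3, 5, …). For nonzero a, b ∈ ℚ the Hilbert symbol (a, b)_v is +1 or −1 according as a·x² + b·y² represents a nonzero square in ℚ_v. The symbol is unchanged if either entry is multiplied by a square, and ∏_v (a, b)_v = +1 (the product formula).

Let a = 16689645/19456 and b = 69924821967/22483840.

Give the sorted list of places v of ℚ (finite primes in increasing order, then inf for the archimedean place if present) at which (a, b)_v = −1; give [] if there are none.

[11, 19]

(a, b) ≡ (95, 27170) mod (ℚ^×)²; places V = {2, 3, 5, 7, 11, 13, 19, 29, 43, ∞}.
(a,b)_13: α=0, u≡3; β=3, v≡9 (mod 13); (3|13)=+1, (9|13)=+1; sign (−1)^0·+1^3·+1^0 = +1.
(a,b)_2: α=-10, β=-7; u≡7, v≡1 (mod 8); ε(u)ε(v)=1·0, αω(v)=-10·0, βω(u)=-7·0; sum ≡ 0  ⇒  +1.
(a,b)_3: α=4, u≡2; β=10, v≡2 (mod 3); (2|3)=-1, (2|3)=-1; sign (−1)^0·-1^10·-1^4 = +1.
(a,b)_19: α=-1, u≡6; β=-1, v≡7 (mod 19); (6|19)=+1, (7|19)=+1; sign (−1)^1·+1^-1·+1^-1 = -1.
(a,b)_11: α=0, u≡2; β=1, v≡8 (mod 11); (2|11)=-1, (8|11)=-1; sign (−1)^0·-1^1·-1^0 = -1.
(a,b)_7: α=2, u≡2; β=2, v≡5 (mod 7); (2|7)=+1, (5|7)=-1; sign (−1)^0·+1^2·-1^2 = +1.
(a,b)_29: α=2, u≡26; β=0, v≡3 (mod 29); (26|29)=-1, (3|29)=-1; sign (−1)^0·-1^0·-1^2 = +1.
(a,b)_∞: sgn(95)=+, sgn(27170)=+, so +1.
(a,b)_5: α=1, u≡4; β=-1, v≡4 (mod 5); (4|5)=+1, (4|5)=+1; sign (−1)^0·+1^-1·+1^1 = +1.
(a,b)_43: α=0, u≡35; β=-2, v≡22 (mod 43); (35|43)=+1, (22|43)=-1; sign (−1)^0·+1^-2·-1^0 = +1.
|Ram(95, 27170)| = 2, even; anisotropic at {11, 19}.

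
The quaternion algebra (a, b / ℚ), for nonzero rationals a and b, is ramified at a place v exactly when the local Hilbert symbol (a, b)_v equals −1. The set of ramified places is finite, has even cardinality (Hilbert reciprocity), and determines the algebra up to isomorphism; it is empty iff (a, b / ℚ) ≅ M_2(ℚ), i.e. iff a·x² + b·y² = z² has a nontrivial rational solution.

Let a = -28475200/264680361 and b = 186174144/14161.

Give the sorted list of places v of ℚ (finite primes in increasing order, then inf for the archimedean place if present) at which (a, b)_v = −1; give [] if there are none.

Mod squares: a ≡ -13, b ≡ 611. Check v ∈ {∞, 2, 3, 5, 7, 11, 13, 17, 23, 29, 37, 47}.
v=3: a=3^-2·(≡2), b=3^2·(≡2) mod 3; (2|3)=-1, (2|3)=-1; (−1)^{-2·2·1}·(-1)^2·(-1)^-2 = +1.
v=2: v_2(a)=6, v_2(b)=6; units ≡ 3, 3 (mod 8); ε·ε+αω+βω = 1·1+6·1+6·1 ≡ 1  ⇒  (a,b)_2 = -1.
v=7: a=7^0·(≡2), b=7^-2·(≡1) mod 7; (2|7)=+1, (1|7)=+1; (−1)^{0·-2·3}·(+1)^-2·(+1)^0 = +1.
v=29: a=29^-2·(≡28), b=29^0·(≡26) mod 29; (28|29)=+1, (26|29)=-1; (−1)^{-2·0·14}·(+1)^0·(-1)^-2 = +1.
v=23: a=23^0·(≡10), b=23^2·(≡8) mod 23; (10|23)=-1, (8|23)=+1; (−1)^{0·2·11}·(-1)^2·(+1)^0 = +1.
v=∞: -13 < 0 and 611 > 0  ⇒  (a,b)_∞ = +1.
v=47: a=47^0·(≡16), b=47^1·(≡33) mod 47; (16|47)=+1, (33|47)=-1; (−1)^{0·1·23}·(+1)^1·(-1)^0 = +1.
v=17: a=17^-2·(≡9), b=17^-2·(≡15) mod 17; (9|17)=+1, (15|17)=+1; (−1)^{-2·-2·8}·(+1)^-2·(+1)^-2 = +1.
v=11: a=11^-2·(≡9), b=11^0·(≡6) mod 11; (9|11)=+1, (6|11)=-1; (−1)^{-2·0·5}·(+1)^0·(-1)^-2 = +1.
v=37: a=37^2·(≡29), b=37^0·(≡31) mod 37; (29|37)=-1, (31|37)=-1; (−1)^{2·0·18}·(-1)^0·(-1)^2 = +1.
v=13: a=13^1·(≡10), b=13^1·(≡7) mod 13; (10|13)=+1, (7|13)=-1; (−1)^{1·1·6}·(+1)^1·(-1)^1 = -1.
v=5: a=5^2·(≡2), b=5^0·(≡4) mod 5; (2|5)=-1, (4|5)=+1; (−1)^{2·0·2}·(-1)^0·(+1)^2 = +1.
(-13, 611 / ℚ) ramifies at {2, 13}: a division algebra.

[2, 13]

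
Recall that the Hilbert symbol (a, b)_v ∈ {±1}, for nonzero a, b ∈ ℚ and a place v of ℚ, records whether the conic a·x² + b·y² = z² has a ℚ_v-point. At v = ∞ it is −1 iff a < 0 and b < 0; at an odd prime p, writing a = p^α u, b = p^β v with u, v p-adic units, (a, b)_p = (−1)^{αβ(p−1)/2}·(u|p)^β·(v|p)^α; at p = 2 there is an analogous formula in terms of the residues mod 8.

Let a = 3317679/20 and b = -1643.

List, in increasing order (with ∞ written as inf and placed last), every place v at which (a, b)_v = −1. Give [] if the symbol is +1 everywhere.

[5, 37, 41, 53]

Mod squares: a ≡ 22755, b ≡ -1643. Check v ∈ {∞, 2, 3, 5, 31, 37, 41, 53}.
v=∞: 22755 > 0 and -1643 < 0  ⇒  (a,b)_∞ = +1.
v=3: a=3^7·(≡1), b=3^0·(≡1) mod 3; (1|3)=+1, (1|3)=+1; (−1)^{7·0·1}·(+1)^0·(+1)^7 = +1.
v=31: a=31^0·(≡20), b=31^1·(≡9) mod 31; (20|31)=+1, (9|31)=+1; (−1)^{0·1·15}·(+1)^1·(+1)^0 = +1.
v=37: a=37^1·(≡23), b=37^0·(≡22) mod 37; (23|37)=-1, (22|37)=-1; (−1)^{1·0·18}·(-1)^0·(-1)^1 = -1.
v=41: a=41^1·(≡30), b=41^0·(≡38) mod 41; (30|41)=-1, (38|41)=-1; (−1)^{1·0·20}·(-1)^0·(-1)^1 = -1.
v=53: a=53^0·(≡39), b=53^1·(≡22) mod 53; (39|53)=-1, (22|53)=-1; (−1)^{0·1·26}·(-1)^1·(-1)^0 = -1.
v=5: a=5^-1·(≡1), b=5^0·(≡2) mod 5; (1|5)=+1, (2|5)=-1; (−1)^{-1·0·2}·(+1)^0·(-1)^-1 = -1.
v=2: v_2(a)=-2, v_2(b)=0; units ≡ 3, 5 (mod 8); ε·ε+αω+βω = 1·0+-2·1+0·1 ≡ 0  ⇒  (a,b)_2 = +1.
Ram(22755, -1643) = {5, 37, 41, 53}; no ℚ_5-point on the conic.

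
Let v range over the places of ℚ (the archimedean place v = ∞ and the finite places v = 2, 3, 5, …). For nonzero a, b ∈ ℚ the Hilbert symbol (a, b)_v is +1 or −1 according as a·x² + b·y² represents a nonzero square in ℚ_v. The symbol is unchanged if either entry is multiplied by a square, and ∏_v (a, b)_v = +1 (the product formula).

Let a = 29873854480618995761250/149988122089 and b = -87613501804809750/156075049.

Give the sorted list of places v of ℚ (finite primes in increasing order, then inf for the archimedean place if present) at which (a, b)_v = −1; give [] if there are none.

[2, 3, 5, 11]

(a, b) ≡ (2, -2310) mod (ℚ^×)²; places V = {2, 3, 5, 7, 11, 13, 19, 31, ∞}.
(a,b)_5: α=4, u≡2; β=3, v≡3 (mod 5); (2|5)=-1, (3|5)=-1; sign (−1)^0·-1^3·-1^4 = -1.
(a,b)_∞: sgn(2)=+, sgn(-2310)=−, so +1.
(a,b)_3: α=14, u≡2; β=7, v≡1 (mod 3); (2|3)=-1, (1|3)=+1; sign (−1)^0·-1^7·+1^14 = -1.
(a,b)_2: α=1, β=1; u≡1, v≡5 (mod 8); ε(u)ε(v)=0·0, αω(v)=1·1, βω(u)=1·0; sum ≡ 1  ⇒  -1.
(a,b)_7: α=12, u≡4; β=9, v≡3 (mod 7); (4|7)=+1, (3|7)=-1; sign (−1)^0·+1^9·-1^12 = +1.
(a,b)_31: α=-6, u≡5; β=-4, v≡17 (mod 31); (5|31)=+1, (17|31)=-1; sign (−1)^0·+1^-4·-1^-6 = +1.
(a,b)_11: α=0, u≡2; β=1, v≡7 (mod 11); (2|11)=-1, (7|11)=-1; sign (−1)^0·-1^1·-1^0 = -1.
(a,b)_19: α=2, u≡8; β=2, v≡2 (mod 19); (8|19)=-1, (2|19)=-1; sign (−1)^0·-1^2·-1^2 = +1.
(a,b)_13: α=-2, u≡2; β=-2, v≡10 (mod 13); (2|13)=-1, (10|13)=+1; sign (−1)^0·-1^-2·+1^-2 = +1.
(2, -2310 / ℚ) ramifies at {2, 3, 5, 11}: a division algebra.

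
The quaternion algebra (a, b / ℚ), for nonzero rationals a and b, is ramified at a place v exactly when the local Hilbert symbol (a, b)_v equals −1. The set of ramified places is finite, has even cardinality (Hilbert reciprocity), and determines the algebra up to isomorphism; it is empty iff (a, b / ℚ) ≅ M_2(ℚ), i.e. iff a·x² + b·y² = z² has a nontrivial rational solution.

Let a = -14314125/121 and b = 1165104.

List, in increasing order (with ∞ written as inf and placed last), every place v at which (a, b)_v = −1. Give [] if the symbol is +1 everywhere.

(a, b) ≡ (-11685, 899) mod (ℚ^×)²; places V = {2, 3, 5, 7, 11, 19, 29, 31, 41, ∞}.
(a,b)_7: α=2, u≡3; β=0, v≡3 (mod 7); (3|7)=-1, (3|7)=-1; sign (−1)^0·-1^0·-1^2 = +1.
(a,b)_19: α=1, u≡10; β=0, v≡5 (mod 19); (10|19)=-1, (5|19)=+1; sign (−1)^0·-1^0·+1^1 = +1.
(a,b)_3: α=1, u≡2; β=4, v≡2 (mod 3); (2|3)=-1, (2|3)=-1; sign (−1)^0·-1^4·-1^1 = -1.
(a,b)_31: α=0, u≡10; β=1, v≡12 (mod 31); (10|31)=+1, (12|31)=-1; sign (−1)^0·+1^1·-1^0 = +1.
(a,b)_∞: sgn(-11685)=−, sgn(899)=+, so +1.
(a,b)_5: α=3, u≡2; β=0, v≡4 (mod 5); (2|5)=-1, (4|5)=+1; sign (−1)^0·-1^0·+1^3 = +1.
(a,b)_2: α=0, β=4; u≡3, v≡3 (mod 8); ε(u)ε(v)=1·1, αω(v)=0·1, βω(u)=4·1; sum ≡ 1  ⇒  -1.
(a,b)_41: α=1, u≡5; β=0, v≡7 (mod 41); (5|41)=+1, (7|41)=-1; sign (−1)^0·+1^0·-1^1 = -1.
(a,b)_11: α=-2, u≡10; β=0, v≡6 (mod 11); (10|11)=-1, (6|11)=-1; sign (−1)^0·-1^0·-1^-2 = +1.
(a,b)_29: α=0, u≡26; β=1, v≡11 (mod 29); (26|29)=-1, (11|29)=-1; sign (−1)^0·-1^1·-1^0 = -1.
Ram(-11685, 899) = {2, 3, 29, 41}; no ℚ_2-point on the conic.

[2, 3, 29, 41]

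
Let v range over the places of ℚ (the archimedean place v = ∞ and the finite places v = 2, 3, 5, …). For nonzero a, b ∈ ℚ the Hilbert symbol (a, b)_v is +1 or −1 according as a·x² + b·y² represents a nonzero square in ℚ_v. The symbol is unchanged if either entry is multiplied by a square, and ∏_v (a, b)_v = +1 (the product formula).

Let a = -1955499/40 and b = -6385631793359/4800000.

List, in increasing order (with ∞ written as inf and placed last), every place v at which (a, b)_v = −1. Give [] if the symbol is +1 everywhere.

Mod squares: a ≡ -115710, b ≡ -16530. Check v ∈ {∞, 2, 3, 5, 7, 13, 19, 29}.
v=∞: -115710 < 0 and -16530 < 0  ⇒  (a,b)_∞ = -1.
v=5: a=5^-1·(≡2), b=5^-5·(≡1) mod 5; (2|5)=-1, (1|5)=+1; (−1)^{-1·-5·2}·(-1)^-5·(+1)^-1 = -1.
v=19: a=19^1·(≡1), b=19^1·(≡6) mod 19; (1|19)=+1, (6|19)=+1; (−1)^{1·1·9}·(+1)^1·(+1)^1 = -1.
v=7: a=7^1·(≡4), b=7^4·(≡1) mod 7; (4|7)=+1, (1|7)=+1; (−1)^{1·4·3}·(+1)^4·(+1)^1 = +1.
v=3: a=3^1·(≡1), b=3^-1·(≡1) mod 3; (1|3)=+1, (1|3)=+1; (−1)^{1·-1·1}·(+1)^-1·(+1)^1 = -1.
v=2: v_2(a)=-3, v_2(b)=-9; units ≡ 1, 7 (mod 8); ε·ε+αω+βω = 0·1+-3·0+-9·0 ≡ 0  ⇒  (a,b)_2 = +1.
v=13: a=13^2·(≡12), b=13^6·(≡2) mod 13; (12|13)=+1, (2|13)=-1; (−1)^{2·6·6}·(+1)^6·(-1)^2 = +1.
v=29: a=29^1·(≡10), b=29^1·(≡15) mod 29; (10|29)=-1, (15|29)=-1; (−1)^{1·1·14}·(-1)^1·(-1)^1 = +1.
(-115710, -16530 / ℚ) ramifies at {3, 5, 19, ∞}: a division algebra.

[3, 5, 19, inf]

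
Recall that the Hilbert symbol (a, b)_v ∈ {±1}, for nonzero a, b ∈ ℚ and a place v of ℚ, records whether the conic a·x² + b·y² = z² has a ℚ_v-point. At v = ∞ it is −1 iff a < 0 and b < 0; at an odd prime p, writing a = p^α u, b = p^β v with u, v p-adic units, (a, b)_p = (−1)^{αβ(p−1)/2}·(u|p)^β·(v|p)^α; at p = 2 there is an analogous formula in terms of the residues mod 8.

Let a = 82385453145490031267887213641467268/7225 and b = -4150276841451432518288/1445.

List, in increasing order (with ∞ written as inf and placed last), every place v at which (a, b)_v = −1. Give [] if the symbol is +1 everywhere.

Mod squares: a ≡ 29401273, b ≡ -3704965. Check v ∈ {∞, 2, 3, 5, 7, 11, 17, 29, 31, 37, 41, 47, 53}.
v=53: a=53^5·(≡42), b=53^3·(≡8) mod 53; (42|53)=+1, (8|53)=-1; (−1)^{5·3·26}·(+1)^3·(-1)^5 = -1.
v=11: a=11^1·(≡6), b=11^1·(≡4) mod 11; (6|11)=-1, (4|11)=+1; (−1)^{1·1·5}·(-1)^1·(+1)^1 = +1.
v=41: a=41^2·(≡36), b=41^1·(≡2) mod 41; (36|41)=+1, (2|41)=+1; (−1)^{2·1·20}·(+1)^1·(+1)^2 = +1.
v=3: a=3^2·(≡1), b=3^0·(≡2) mod 3; (1|3)=+1, (2|3)=-1; (−1)^{2·0·1}·(+1)^0·(-1)^2 = +1.
v=47: a=47^3·(≡4), b=47^2·(≡23) mod 47; (4|47)=+1, (23|47)=-1; (−1)^{3·2·23}·(+1)^2·(-1)^3 = -1.
v=2: v_2(a)=2, v_2(b)=4; units ≡ 1, 3 (mod 8); ε·ε+αω+βω = 0·1+2·1+4·0 ≡ 0  ⇒  (a,b)_2 = +1.
v=5: a=5^-2·(≡2), b=5^-1·(≡3) mod 5; (2|5)=-1, (3|5)=-1; (−1)^{-2·-1·2}·(-1)^-1·(-1)^-2 = -1.
v=37: a=37^3·(≡32), b=37^2·(≡26) mod 37; (32|37)=-1, (26|37)=+1; (−1)^{3·2·18}·(-1)^2·(+1)^3 = +1.
v=31: a=31^2·(≡19), b=31^1·(≡3) mod 31; (19|31)=+1, (3|31)=-1; (−1)^{2·1·15}·(+1)^1·(-1)^2 = +1.
v=7: a=7^4·(≡5), b=7^2·(≡2) mod 7; (5|7)=-1, (2|7)=+1; (−1)^{4·2·3}·(-1)^2·(+1)^4 = +1.
v=29: a=29^3·(≡14), b=29^2·(≡12) mod 29; (14|29)=-1, (12|29)=-1; (−1)^{3·2·14}·(-1)^2·(-1)^3 = -1.
v=17: a=17^-2·(≡7), b=17^-2·(≡8) mod 17; (7|17)=-1, (8|17)=+1; (−1)^{-2·-2·8}·(-1)^-2·(+1)^-2 = +1.
v=∞: 29401273 > 0 and -3704965 < 0  ⇒  (a,b)_∞ = +1.
|Ram(29401273, -3704965)| = 4, even; anisotropic at {5, 29, 47, 53}.

[5, 29, 47, 53]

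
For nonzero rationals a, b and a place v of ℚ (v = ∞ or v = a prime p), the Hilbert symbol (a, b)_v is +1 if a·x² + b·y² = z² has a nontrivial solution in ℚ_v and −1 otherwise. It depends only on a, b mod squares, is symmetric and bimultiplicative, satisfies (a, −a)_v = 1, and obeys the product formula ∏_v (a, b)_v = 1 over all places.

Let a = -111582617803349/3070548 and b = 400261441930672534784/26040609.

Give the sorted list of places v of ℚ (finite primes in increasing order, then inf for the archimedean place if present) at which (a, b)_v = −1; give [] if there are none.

[13, 31]

(a, b) ≡ (-4433, 4301) mod (ℚ^×)²; places V = {2, 3, 7, 11, 13, 17, 19, 23, 31, ∞}.
(a,b)_11: α=3, u≡9; β=5, v≡6 (mod 11); (9|11)=+1, (6|11)=-1; sign (−1)^1·+1^5·-1^3 = +1.
(a,b)_∞: sgn(-4433)=−, sgn(4301)=+, so +1.
(a,b)_19: α=2, u≡3; β=0, v≡11 (mod 19); (3|19)=-1, (11|19)=+1; sign (−1)^0·-1^0·+1^2 = +1.
(a,b)_17: α=2, u≡4; β=3, v≡16 (mod 17); (4|17)=+1, (16|17)=+1; sign (−1)^0·+1^3·+1^2 = +1.
(a,b)_31: α=1, u≡23; β=2, v≡27 (mod 31); (23|31)=-1, (27|31)=-1; sign (−1)^0·-1^2·-1^1 = -1.
(a,b)_3: α=-10, u≡1; β=-12, v≡2 (mod 3); (1|3)=+1, (2|3)=-1; sign (−1)^0·+1^-12·-1^-10 = +1.
(a,b)_23: α=2, u≡13; β=3, v≡2 (mod 23); (13|23)=+1, (2|23)=+1; sign (−1)^0·+1^3·+1^2 = +1.
(a,b)_2: α=-2, β=8; u≡7, v≡5 (mod 8); ε(u)ε(v)=1·0, αω(v)=-2·1, βω(u)=8·0; sum ≡ 0  ⇒  +1.
(a,b)_7: α=2, u≡6; β=-2, v≡5 (mod 7); (6|7)=-1, (5|7)=-1; sign (−1)^0·-1^-2·-1^2 = +1.
(a,b)_13: α=-1, u≡4; β=2, v≡8 (mod 13); (4|13)=+1, (8|13)=-1; sign (−1)^0·+1^2·-1^-1 = -1.
|Ram(-4433, 4301)| = 2, even; anisotropic at {13, 31}.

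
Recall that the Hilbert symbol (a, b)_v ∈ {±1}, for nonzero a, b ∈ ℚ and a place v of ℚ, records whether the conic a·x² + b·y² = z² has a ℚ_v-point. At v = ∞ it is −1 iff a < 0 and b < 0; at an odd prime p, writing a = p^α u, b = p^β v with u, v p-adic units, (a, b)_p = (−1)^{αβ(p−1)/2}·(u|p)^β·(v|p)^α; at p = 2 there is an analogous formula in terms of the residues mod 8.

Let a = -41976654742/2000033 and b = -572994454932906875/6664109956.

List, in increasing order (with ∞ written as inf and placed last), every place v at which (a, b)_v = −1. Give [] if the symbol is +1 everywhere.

[2, 11, 17, inf]

(a, b) ≡ (-374, -11) mod (ℚ^×)²; places V = {2, 5, 7, 11, 17, 19, ∞}.
(a,b)_19: α=4, u≡7; β=6, v≡12 (mod 19); (7|19)=+1, (12|19)=-1; sign (−1)^0·+1^6·-1^4 = +1.
(a,b)_17: α=-1, u≡6; β=-2, v≡12 (mod 17); (6|17)=-1, (12|17)=-1; sign (−1)^0·-1^-2·-1^-1 = -1.
(a,b)_5: α=0, u≡1; β=4, v≡4 (mod 5); (1|5)=+1, (4|5)=+1; sign (−1)^0·+1^4·+1^0 = +1.
(a,b)_2: α=1, β=-2; u≡5, v≡5 (mod 8); ε(u)ε(v)=0·0, αω(v)=1·1, βω(u)=-2·1; sum ≡ 1  ⇒  -1.
(a,b)_11: α=5, u≡7; β=7, v≡8 (mod 11); (7|11)=-1, (8|11)=-1; sign (−1)^1·-1^7·-1^5 = -1.
(a,b)_∞: sgn(-374)=−, sgn(-11)=−, so -1.
(a,b)_7: α=-6, u≡2; β=-8, v≡6 (mod 7); (2|7)=+1, (6|7)=-1; sign (−1)^0·+1^-8·-1^-6 = +1.
Ram(-374, -11) = {2, 11, 17, ∞}; no ℚ_2-point on the conic.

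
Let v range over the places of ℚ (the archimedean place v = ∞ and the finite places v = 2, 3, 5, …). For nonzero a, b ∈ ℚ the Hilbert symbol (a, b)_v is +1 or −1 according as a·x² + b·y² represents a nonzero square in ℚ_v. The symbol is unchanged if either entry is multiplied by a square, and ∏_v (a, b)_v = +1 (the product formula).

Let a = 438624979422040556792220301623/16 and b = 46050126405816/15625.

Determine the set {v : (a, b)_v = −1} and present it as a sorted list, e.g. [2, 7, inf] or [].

[2, 3, 29, 37, 41, 47]

Mod squares: a ≡ 857327, b ≡ 235714494. Check v ∈ {∞, 2, 3, 5, 7, 13, 17, 19, 29, 37, 41, 47}.
v=47: a=47^3·(≡44), b=47^1·(≡26) mod 47; (44|47)=-1, (26|47)=-1; (−1)^{3·1·23}·(-1)^1·(-1)^3 = -1.
v=29: a=29^3·(≡10), b=29^1·(≡7) mod 29; (10|29)=-1, (7|29)=+1; (−1)^{3·1·14}·(-1)^1·(+1)^3 = -1.
v=37: a=37^3·(≡26), b=37^1·(≡31) mod 37; (26|37)=+1, (31|37)=-1; (−1)^{3·1·18}·(+1)^1·(-1)^3 = -1.
v=13: a=13^0·(≡4), b=13^2·(≡2) mod 13; (4|13)=+1, (2|13)=-1; (−1)^{0·2·6}·(+1)^2·(-1)^0 = +1.
v=17: a=17^5·(≡8), b=17^2·(≡1) mod 17; (8|17)=+1, (1|17)=+1; (−1)^{5·2·8}·(+1)^2·(+1)^5 = +1.
v=∞: 857327 > 0 and 235714494 > 0  ⇒  (a,b)_∞ = +1.
v=19: a=19^2·(≡16), b=19^1·(≡12) mod 19; (16|19)=+1, (12|19)=-1; (−1)^{2·1·9}·(+1)^1·(-1)^2 = +1.
v=2: v_2(a)=-4, v_2(b)=3; units ≡ 7, 7 (mod 8); ε·ε+αω+βω = 1·1+-4·0+3·0 ≡ 1  ⇒  (a,b)_2 = -1.
v=41: a=41^2·(≡26), b=41^1·(≡33) mod 41; (26|41)=-1, (33|41)=+1; (−1)^{2·1·20}·(-1)^1·(+1)^2 = -1.
v=7: a=7^2·(≡2), b=7^0·(≡1) mod 7; (2|7)=+1, (1|7)=+1; (−1)^{2·0·3}·(+1)^0·(+1)^2 = +1.
v=3: a=3^4·(≡2), b=3^1·(≡1) mod 3; (2|3)=-1, (1|3)=+1; (−1)^{4·1·1}·(-1)^1·(+1)^4 = -1.
v=5: a=5^0·(≡3), b=5^-6·(≡1) mod 5; (3|5)=-1, (1|5)=+1; (−1)^{0·-6·2}·(-1)^-6·(+1)^0 = +1.
Ram(857327, 235714494) = {2, 3, 29, 37, 41, 47}; no ℚ_2-point on the conic.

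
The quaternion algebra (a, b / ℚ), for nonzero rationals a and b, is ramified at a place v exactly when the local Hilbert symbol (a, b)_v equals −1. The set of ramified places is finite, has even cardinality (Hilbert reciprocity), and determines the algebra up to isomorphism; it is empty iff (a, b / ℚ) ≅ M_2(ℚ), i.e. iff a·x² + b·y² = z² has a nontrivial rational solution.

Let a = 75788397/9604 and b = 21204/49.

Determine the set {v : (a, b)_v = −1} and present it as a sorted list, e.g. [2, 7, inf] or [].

Mod squares: a ≡ 10013, b ≡ 589. Check v ∈ {∞, 2, 3, 7, 17, 19, 29, 31}.
v=3: a=3^2·(≡2), b=3^2·(≡1) mod 3; (2|3)=-1, (1|3)=+1; (−1)^{2·2·1}·(-1)^2·(+1)^2 = +1.
v=29: a=29^2·(≡26), b=29^0·(≡22) mod 29; (26|29)=-1, (22|29)=+1; (−1)^{2·0·14}·(-1)^0·(+1)^2 = +1.
v=7: a=7^-4·(≡5), b=7^-2·(≡1) mod 7; (5|7)=-1, (1|7)=+1; (−1)^{-4·-2·3}·(-1)^-2·(+1)^-4 = +1.
v=17: a=17^1·(≡7), b=17^0·(≡6) mod 17; (7|17)=-1, (6|17)=-1; (−1)^{1·0·8}·(-1)^0·(-1)^1 = -1.
v=31: a=31^1·(≡15), b=31^1·(≡7) mod 31; (15|31)=-1, (7|31)=+1; (−1)^{1·1·15}·(-1)^1·(+1)^1 = +1.
v=∞: 10013 > 0 and 589 > 0  ⇒  (a,b)_∞ = +1.
v=19: a=19^1·(≡13), b=19^1·(≡3) mod 19; (13|19)=-1, (3|19)=-1; (−1)^{1·1·9}·(-1)^1·(-1)^1 = -1.
v=2: v_2(a)=-2, v_2(b)=2; units ≡ 5, 5 (mod 8); ε·ε+αω+βω = 0·0+-2·1+2·1 ≡ 0  ⇒  (a,b)_2 = +1.
|Ram(10013, 589)| = 2, even; anisotropic at {17, 19}.

[17, 19]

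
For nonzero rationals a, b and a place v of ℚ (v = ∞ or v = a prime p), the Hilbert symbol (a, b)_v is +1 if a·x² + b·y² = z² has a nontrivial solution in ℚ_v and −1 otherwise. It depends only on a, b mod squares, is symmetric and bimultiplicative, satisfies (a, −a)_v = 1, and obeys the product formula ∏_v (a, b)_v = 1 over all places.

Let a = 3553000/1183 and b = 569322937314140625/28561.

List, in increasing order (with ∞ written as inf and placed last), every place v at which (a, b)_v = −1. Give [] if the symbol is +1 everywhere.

[5, 11]

Mod squares: a ≡ 248710, b ≡ 6545. Check v ∈ {∞, 2, 3, 5, 7, 11, 13, 17, 19}.
v=∞: 248710 > 0 and 6545 > 0  ⇒  (a,b)_∞ = +1.
v=3: a=3^0·(≡1), b=3^2·(≡2) mod 3; (1|3)=+1, (2|3)=-1; (−1)^{0·2·1}·(+1)^2·(-1)^0 = +1.
v=17: a=17^1·(≡7), b=17^3·(≡11) mod 17; (7|17)=-1, (11|17)=-1; (−1)^{1·3·8}·(-1)^3·(-1)^1 = +1.
v=7: a=7^-1·(≡3), b=7^3·(≡2) mod 7; (3|7)=-1, (2|7)=+1; (−1)^{-1·3·3}·(-1)^3·(+1)^-1 = +1.
v=5: a=5^3·(≡3), b=5^7·(≡1) mod 5; (3|5)=-1, (1|5)=+1; (−1)^{3·7·2}·(-1)^7·(+1)^3 = -1.
v=19: a=19^1·(≡8), b=19^2·(≡16) mod 19; (8|19)=-1, (16|19)=+1; (−1)^{1·2·9}·(-1)^2·(+1)^1 = +1.
v=13: a=13^-2·(≡5), b=13^-4·(≡5) mod 13; (5|13)=-1, (5|13)=-1; (−1)^{-2·-4·6}·(-1)^-4·(-1)^-2 = +1.
v=11: a=11^1·(≡3), b=11^3·(≡5) mod 11; (3|11)=+1, (5|11)=+1; (−1)^{1·3·5}·(+1)^3·(+1)^1 = -1.
v=2: v_2(a)=3, v_2(b)=0; units ≡ 3, 1 (mod 8); ε·ε+αω+βω = 1·0+3·0+0·1 ≡ 0  ⇒  (a,b)_2 = +1.
|Ram(248710, 6545)| = 2, even; anisotropic at {5, 11}.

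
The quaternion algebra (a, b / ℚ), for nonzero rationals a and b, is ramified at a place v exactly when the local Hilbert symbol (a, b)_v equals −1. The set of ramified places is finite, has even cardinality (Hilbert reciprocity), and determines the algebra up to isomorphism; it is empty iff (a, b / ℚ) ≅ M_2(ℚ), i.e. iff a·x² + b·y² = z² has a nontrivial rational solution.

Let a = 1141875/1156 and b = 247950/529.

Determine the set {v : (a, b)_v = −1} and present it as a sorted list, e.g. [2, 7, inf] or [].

(a, b) ≡ (203, 1102) mod (ℚ^×)²; places V = {2, 3, 5, 7, 17, 19, 23, 29, ∞}.
(a,b)_5: α=4, u≡2; β=2, v≡2 (mod 5); (2|5)=-1, (2|5)=-1; sign (−1)^0·-1^2·-1^4 = +1.
(a,b)_23: α=0, u≡22; β=-2, v≡10 (mod 23); (22|23)=-1, (10|23)=-1; sign (−1)^0·-1^-2·-1^0 = +1.
(a,b)_17: α=-2, u≡9; β=0, v≡11 (mod 17); (9|17)=+1, (11|17)=-1; sign (−1)^0·+1^0·-1^-2 = +1.
(a,b)_7: α=1, u≡4; β=0, v≡6 (mod 7); (4|7)=+1, (6|7)=-1; sign (−1)^0·+1^0·-1^1 = -1.
(a,b)_19: α=0, u≡2; β=1, v≡1 (mod 19); (2|19)=-1, (1|19)=+1; sign (−1)^0·-1^1·+1^0 = -1.
(a,b)_29: α=1, u≡9; β=1, v≡20 (mod 29); (9|29)=+1, (20|29)=+1; sign (−1)^0·+1^1·+1^1 = +1.
(a,b)_2: α=-2, β=1; u≡3, v≡7 (mod 8); ε(u)ε(v)=1·1, αω(v)=-2·0, βω(u)=1·1; sum ≡ 0  ⇒  +1.
(a,b)_3: α=2, u≡2; β=2, v≡1 (mod 3); (2|3)=-1, (1|3)=+1; sign (−1)^0·-1^2·+1^2 = +1.
(a,b)_∞: sgn(203)=+, sgn(1102)=+, so +1.
(203, 1102 / ℚ) ramifies at {7, 19}: a division algebra.

[7, 19]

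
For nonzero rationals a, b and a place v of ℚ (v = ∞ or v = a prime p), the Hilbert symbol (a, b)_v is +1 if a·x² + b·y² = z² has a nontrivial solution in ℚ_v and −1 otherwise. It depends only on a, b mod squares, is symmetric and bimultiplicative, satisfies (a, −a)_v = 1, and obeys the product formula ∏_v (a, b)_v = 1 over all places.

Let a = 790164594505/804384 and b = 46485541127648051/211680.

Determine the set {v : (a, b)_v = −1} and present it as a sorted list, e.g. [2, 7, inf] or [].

(a, b) ≡ (125970, 330) mod (ℚ^×)²; places V = {2, 3, 5, 7, 11, 13, 17, 19, ∞}.
(a,b)_5: α=1, u≡4; β=-1, v≡1 (mod 5); (4|5)=+1, (1|5)=+1; sign (−1)^0·+1^-1·+1^1 = +1.
(a,b)_19: α=-1, u≡10; β=0, v≡1 (mod 19); (10|19)=-1, (1|19)=+1; sign (−1)^0·-1^0·+1^-1 = +1.
(a,b)_2: α=-5, β=-5; u≡1, v≡5 (mod 8); ε(u)ε(v)=0·0, αω(v)=-5·1, βω(u)=-5·0; sum ≡ 1  ⇒  -1.
(a,b)_11: α=4, u≡3; β=7, v≡8 (mod 11); (3|11)=+1, (8|11)=-1; sign (−1)^0·+1^7·-1^4 = +1.
(a,b)_13: α=3, u≡7; β=4, v≡5 (mod 13); (7|13)=-1, (5|13)=-1; sign (−1)^0·-1^4·-1^3 = -1.
(a,b)_7: α=-2, u≡6; β=-2, v≡2 (mod 7); (6|7)=-1, (2|7)=+1; sign (−1)^0·-1^-2·+1^-2 = +1.
(a,b)_∞: sgn(125970)=+, sgn(330)=+, so +1.
(a,b)_17: α=3, u≡1; β=4, v≡12 (mod 17); (1|17)=+1, (12|17)=-1; sign (−1)^0·+1^4·-1^3 = -1.
(a,b)_3: α=-3, u≡2; β=-3, v≡2 (mod 3); (2|3)=-1, (2|3)=-1; sign (−1)^1·-1^-3·-1^-3 = -1.
Ram(125970, 330) = {2, 3, 13, 17}; no ℚ_2-point on the conic.

[2, 3, 13, 17]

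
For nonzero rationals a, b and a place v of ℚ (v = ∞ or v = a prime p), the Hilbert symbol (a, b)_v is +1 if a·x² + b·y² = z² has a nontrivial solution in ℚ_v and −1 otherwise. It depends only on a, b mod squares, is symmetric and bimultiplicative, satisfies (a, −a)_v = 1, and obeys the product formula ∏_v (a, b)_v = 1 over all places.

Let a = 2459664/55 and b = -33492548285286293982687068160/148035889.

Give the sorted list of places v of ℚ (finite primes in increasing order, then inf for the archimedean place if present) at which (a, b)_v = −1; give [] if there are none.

[2, 5, 19, 29]

Mod squares: a ≡ 939455, b ≡ -1110265. Check v ∈ {∞, 2, 3, 5, 7, 11, 13, 19, 23, 29, 31}.
v=5: a=5^-1·(≡4), b=5^1·(≡2) mod 5; (4|5)=+1, (2|5)=-1; (−1)^{-1·1·2}·(+1)^1·(-1)^-1 = -1.
v=∞: 939455 > 0 and -1110265 < 0  ⇒  (a,b)_∞ = +1.
v=23: a=23^0·(≡10), b=23^-6·(≡21) mod 23; (10|23)=-1, (21|23)=-1; (−1)^{0·-6·11}·(-1)^-6·(-1)^0 = +1.
v=19: a=19^1·(≡5), b=19^1·(≡11) mod 19; (5|19)=+1, (11|19)=+1; (−1)^{1·1·9}·(+1)^1·(+1)^1 = -1.
v=29: a=29^1·(≡3), b=29^3·(≡24) mod 29; (3|29)=-1, (24|29)=+1; (−1)^{1·3·14}·(-1)^3·(+1)^1 = -1.
v=11: a=11^-1·(≡4), b=11^6·(≡9) mod 11; (4|11)=+1, (9|11)=+1; (−1)^{-1·6·5}·(+1)^6·(+1)^-1 = +1.
v=13: a=13^0·(≡4), b=13^1·(≡8) mod 13; (4|13)=+1, (8|13)=-1; (−1)^{0·1·6}·(+1)^1·(-1)^0 = +1.
v=3: a=3^2·(≡2), b=3^8·(≡2) mod 3; (2|3)=-1, (2|3)=-1; (−1)^{2·8·1}·(-1)^8·(-1)^2 = +1.
v=2: v_2(a)=4, v_2(b)=16; units ≡ 7, 7 (mod 8); ε·ε+αω+βω = 1·1+4·0+16·0 ≡ 1  ⇒  (a,b)_2 = -1.
v=7: a=7^0·(≡3), b=7^2·(≡5) mod 7; (3|7)=-1, (5|7)=-1; (−1)^{0·2·3}·(-1)^2·(-1)^0 = +1.
v=31: a=31^1·(≡20), b=31^3·(≡15) mod 31; (20|31)=+1, (15|31)=-1; (−1)^{1·3·15}·(+1)^3·(-1)^1 = +1.
(939455, -1110265 / ℚ) ramifies at {2, 5, 19, 29}: a division algebra.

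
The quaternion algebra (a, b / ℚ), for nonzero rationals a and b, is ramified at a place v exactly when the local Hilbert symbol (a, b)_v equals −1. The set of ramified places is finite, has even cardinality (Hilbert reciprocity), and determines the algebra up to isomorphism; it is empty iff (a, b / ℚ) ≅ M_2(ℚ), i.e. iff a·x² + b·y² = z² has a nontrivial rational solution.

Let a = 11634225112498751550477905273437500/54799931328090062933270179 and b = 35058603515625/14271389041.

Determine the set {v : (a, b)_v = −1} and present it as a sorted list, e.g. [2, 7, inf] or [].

[7, 13, 19, 41]

(a, b) ≡ (437, 76631009) mod (ℚ^×)²; places V = {2, 3, 5, 7, 11, 13, 17, 19, 23, 41, 47, ∞}.
(a,b)_11: α=2, u≡7; β=0, v≡1 (mod 11); (7|11)=-1, (1|11)=+1; sign (−1)^0·-1^0·+1^2 = +1.
(a,b)_3: α=20, u≡2; β=4, v≡2 (mod 3); (2|3)=-1, (2|3)=-1; sign (−1)^0·-1^4·-1^20 = +1.
(a,b)_∞: sgn(437)=+, sgn(76631009)=+, so +1.
(a,b)_2: α=2, β=0; u≡5, v≡1 (mod 8); ε(u)ε(v)=0·0, αω(v)=2·0, βω(u)=0·1; sum ≡ 0  ⇒  +1.
(a,b)_23: α=3, u≡21; β=1, v≡18 (mod 23); (21|23)=-1, (18|23)=+1; sign (−1)^1·-1^1·+1^3 = +1.
(a,b)_41: α=2, u≡19; β=1, v≡10 (mod 41); (19|41)=-1, (10|41)=+1; sign (−1)^0·-1^1·+1^2 = -1.
(a,b)_5: α=16, u≡3; β=10, v≡1 (mod 5); (3|5)=-1, (1|5)=+1; sign (−1)^0·-1^10·+1^16 = +1.
(a,b)_13: α=-10, u≡8; β=-5, v≡3 (mod 13); (8|13)=-1, (3|13)=+1; sign (−1)^0·-1^-5·+1^-10 = -1.
(a,b)_7: α=-4, u≡5; β=-1, v≡1 (mod 7); (5|7)=-1, (1|7)=+1; sign (−1)^0·-1^-1·+1^-4 = -1.
(a,b)_17: α=-6, u≡7; β=-2, v≡11 (mod 17); (7|17)=-1, (11|17)=-1; sign (−1)^0·-1^-2·-1^-6 = +1.
(a,b)_19: α=-3, u≡7; β=-1, v≡16 (mod 19); (7|19)=+1, (16|19)=+1; sign (−1)^1·+1^-1·+1^-3 = -1.
(a,b)_47: α=2, u≡37; β=1, v≡6 (mod 47); (37|47)=+1, (6|47)=+1; sign (−1)^0·+1^1·+1^2 = +1.
Ram(437, 76631009) = {7, 13, 19, 41}; no ℚ_7-point on the conic.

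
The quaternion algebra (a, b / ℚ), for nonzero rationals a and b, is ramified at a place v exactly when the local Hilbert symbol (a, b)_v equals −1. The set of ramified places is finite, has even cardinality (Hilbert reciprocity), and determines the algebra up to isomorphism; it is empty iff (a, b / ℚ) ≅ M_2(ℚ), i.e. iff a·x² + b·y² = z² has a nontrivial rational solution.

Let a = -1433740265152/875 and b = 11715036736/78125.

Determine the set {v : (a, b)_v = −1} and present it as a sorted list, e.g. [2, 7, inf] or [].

(a, b) ≡ (-27452705, 32045) mod (ℚ^×)²; places V = {2, 5, 7, 13, 17, 29, 37, 43, ∞}.
(a,b)_17: α=1, u≡9; β=1, v≡9 (mod 17); (9|17)=+1, (9|17)=+1; sign (−1)^0·+1^1·+1^1 = +1.
(a,b)_37: α=1, u≡21; β=0, v≡1 (mod 37); (21|37)=+1, (1|37)=+1; sign (−1)^0·+1^0·+1^1 = +1.
(a,b)_∞: sgn(-27452705)=−, sgn(32045)=+, so +1.
(a,b)_13: α=4, u≡2; β=5, v≡5 (mod 13); (2|13)=-1, (5|13)=-1; sign (−1)^0·-1^5·-1^4 = -1.
(a,b)_43: α=1, u≡7; β=0, v≡23 (mod 43); (7|43)=-1, (23|43)=+1; sign (−1)^0·-1^0·+1^1 = +1.
(a,b)_5: α=-3, u≡4; β=-7, v≡1 (mod 5); (4|5)=+1, (1|5)=+1; sign (−1)^0·+1^-7·+1^-3 = +1.
(a,b)_2: α=6, β=6; u≡7, v≡5 (mod 8); ε(u)ε(v)=1·0, αω(v)=6·1, βω(u)=6·0; sum ≡ 0  ⇒  +1.
(a,b)_7: α=-1, u≡6; β=0, v≡5 (mod 7); (6|7)=-1, (5|7)=-1; sign (−1)^0·-1^0·-1^-1 = -1.
(a,b)_29: α=1, u≡10; β=1, v≡26 (mod 29); (10|29)=-1, (26|29)=-1; sign (−1)^0·-1^1·-1^1 = +1.
(-27452705, 32045 / ℚ) ramifies at {7, 13}: a division algebra.

[7, 13]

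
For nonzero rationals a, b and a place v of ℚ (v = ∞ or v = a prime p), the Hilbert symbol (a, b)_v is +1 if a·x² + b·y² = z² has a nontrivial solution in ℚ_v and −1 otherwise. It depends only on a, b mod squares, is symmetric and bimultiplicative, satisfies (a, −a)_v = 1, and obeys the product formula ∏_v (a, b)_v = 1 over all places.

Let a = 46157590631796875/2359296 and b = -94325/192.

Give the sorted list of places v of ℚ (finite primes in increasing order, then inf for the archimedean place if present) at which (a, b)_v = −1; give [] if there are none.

Mod squares: a ≡ 35, b ≡ -231. Check v ∈ {∞, 2, 3, 5, 7, 11}.
v=∞: 35 > 0 and -231 < 0  ⇒  (a,b)_∞ = +1.
v=5: a=5^7·(≡2), b=5^2·(≡1) mod 5; (2|5)=-1, (1|5)=+1; (−1)^{7·2·2}·(-1)^2·(+1)^7 = +1.
v=11: a=11^4·(≡7), b=11^1·(≡1) mod 11; (7|11)=-1, (1|11)=+1; (−1)^{4·1·5}·(-1)^1·(+1)^4 = -1.
v=7: a=7^9·(≡3), b=7^3·(≡4) mod 7; (3|7)=-1, (4|7)=+1; (−1)^{9·3·3}·(-1)^3·(+1)^9 = +1.
v=3: a=3^-2·(≡2), b=3^-1·(≡1) mod 3; (2|3)=-1, (1|3)=+1; (−1)^{-2·-1·1}·(-1)^-1·(+1)^-2 = -1.
v=2: v_2(a)=-18, v_2(b)=-6; units ≡ 3, 1 (mod 8); ε·ε+αω+βω = 1·0+-18·0+-6·1 ≡ 0  ⇒  (a,b)_2 = +1.
|Ram(35, -231)| = 2, even; anisotropic at {3, 11}.

[3, 11]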